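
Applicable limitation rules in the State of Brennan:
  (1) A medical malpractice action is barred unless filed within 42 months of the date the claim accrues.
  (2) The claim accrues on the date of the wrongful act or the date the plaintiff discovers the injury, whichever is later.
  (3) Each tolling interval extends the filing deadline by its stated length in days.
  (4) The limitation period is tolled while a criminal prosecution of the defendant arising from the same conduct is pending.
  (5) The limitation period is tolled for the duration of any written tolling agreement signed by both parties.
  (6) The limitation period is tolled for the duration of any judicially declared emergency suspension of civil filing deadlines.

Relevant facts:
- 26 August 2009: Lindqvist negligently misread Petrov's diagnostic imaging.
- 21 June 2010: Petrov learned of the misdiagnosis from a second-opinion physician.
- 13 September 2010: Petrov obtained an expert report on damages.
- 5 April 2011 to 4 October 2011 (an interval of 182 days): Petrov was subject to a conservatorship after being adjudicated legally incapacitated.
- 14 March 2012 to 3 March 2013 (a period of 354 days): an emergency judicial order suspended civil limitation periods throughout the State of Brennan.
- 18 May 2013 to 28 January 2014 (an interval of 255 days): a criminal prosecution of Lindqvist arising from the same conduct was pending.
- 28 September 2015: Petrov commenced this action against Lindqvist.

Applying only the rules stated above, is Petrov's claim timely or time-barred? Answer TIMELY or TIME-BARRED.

TIME-BARRED

Taking the later of the act (26 August 2009) and discovery (21 June 2010), the claim accrued on 21 June 2010.
Adding the 42 months base period to 21 June 2010 gives a deadline of 21 December 2013, before any tolling.
Because the emergency suspension of filing deadlines ran from 14 March 2012 to 3 March 2013, the deadline is extended by 354 days to 10 December 2014.
The period was tolled for 255 days by the pending criminal prosecution (18 May 2013 to 28 January 2014), pushing the deadline to 22 August 2015.
No stated provision tolls the period for the plaintiff's incapacity, so the interval from 5 April 2011 to 4 October 2011 has no effect on the deadline.
The other events in the timeline have no effect on the limitation period under the stated rules.
Filing on 28 September 2015 missed the 22 August 2015 deadline — the action is time-barred.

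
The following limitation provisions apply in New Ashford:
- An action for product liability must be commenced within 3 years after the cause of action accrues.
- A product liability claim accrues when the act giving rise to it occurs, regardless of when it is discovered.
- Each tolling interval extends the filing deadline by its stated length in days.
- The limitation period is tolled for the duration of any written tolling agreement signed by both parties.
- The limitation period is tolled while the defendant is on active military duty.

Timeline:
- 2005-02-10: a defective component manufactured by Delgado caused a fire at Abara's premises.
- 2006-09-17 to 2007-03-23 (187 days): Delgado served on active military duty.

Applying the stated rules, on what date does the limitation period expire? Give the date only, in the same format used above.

2008-08-15

The cause of action accrued on 2005-02-10, the date of the act.
Adding the 3 years base period to 2005-02-10 gives a deadline of 2008-02-10, before any tolling.
The defendant's active military service from 2006-09-17 to 2007-03-23 tolled the period for 187 days, extending the deadline to 2008-08-15.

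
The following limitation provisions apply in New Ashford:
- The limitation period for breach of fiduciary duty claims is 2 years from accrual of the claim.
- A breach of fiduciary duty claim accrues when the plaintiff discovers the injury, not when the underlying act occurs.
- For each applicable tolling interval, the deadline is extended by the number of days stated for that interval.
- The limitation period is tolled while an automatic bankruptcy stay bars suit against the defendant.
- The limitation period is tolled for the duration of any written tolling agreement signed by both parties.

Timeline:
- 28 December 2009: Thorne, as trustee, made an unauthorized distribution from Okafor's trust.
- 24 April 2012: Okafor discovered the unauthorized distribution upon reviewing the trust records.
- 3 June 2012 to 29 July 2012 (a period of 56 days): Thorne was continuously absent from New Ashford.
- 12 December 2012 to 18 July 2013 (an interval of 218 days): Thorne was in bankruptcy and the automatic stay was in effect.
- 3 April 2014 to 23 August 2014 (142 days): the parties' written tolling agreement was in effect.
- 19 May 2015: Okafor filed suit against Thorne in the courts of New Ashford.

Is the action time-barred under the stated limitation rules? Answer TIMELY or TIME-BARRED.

TIME-BARRED

The claim did not accrue until Okafor discovered the injury on 24 April 2012; the 28 December 2009 act date does not start the clock under the stated rule.
2 years from 24 April 2012 is 24 April 2014.
The period was tolled for 218 days by the automatic bankruptcy stay (12 December 2012 to 18 July 2013), pushing the deadline to 28 November 2014.
The written tolling agreement from 3 April 2014 to 23 August 2014 tolled the period for 142 days, extending the deadline to 19 April 2015.
The defendant's absence from the jurisdiction from 3 June 2012 to 29 July 2012 does not toll the period, because no stated rule makes the defendant's absence a tolling event.
Filing on 19 May 2015 missed the 19 April 2015 deadline — the action is time-barred.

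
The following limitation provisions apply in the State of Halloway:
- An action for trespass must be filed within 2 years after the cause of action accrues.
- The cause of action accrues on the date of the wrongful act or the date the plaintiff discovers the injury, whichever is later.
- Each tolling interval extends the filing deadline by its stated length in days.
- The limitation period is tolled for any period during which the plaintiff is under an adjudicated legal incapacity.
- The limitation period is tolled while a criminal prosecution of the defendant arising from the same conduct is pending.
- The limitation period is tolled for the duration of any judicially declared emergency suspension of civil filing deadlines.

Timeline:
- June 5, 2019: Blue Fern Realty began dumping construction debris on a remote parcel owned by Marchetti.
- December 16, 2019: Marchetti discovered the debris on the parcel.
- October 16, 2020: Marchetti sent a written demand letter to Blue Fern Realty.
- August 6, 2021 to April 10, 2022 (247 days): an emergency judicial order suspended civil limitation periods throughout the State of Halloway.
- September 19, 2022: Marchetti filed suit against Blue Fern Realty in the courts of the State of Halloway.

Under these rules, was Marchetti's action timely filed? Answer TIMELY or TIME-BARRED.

Because discovery on December 16, 2019 post-dates the June 5, 2019 act, accrual under the later-of rule falls on December 16, 2019.
2 years from December 16, 2019 is December 16, 2021.
The period was tolled for 247 days by the emergency suspension of filing deadlines (August 6, 2021 to April 10, 2022), pushing the deadline to August 20, 2022.
Nothing else in the chronology tolls or restarts the period.
The September 19, 2022 filing falls after the August 20, 2022 deadline; the claim is time-barred.

TIME-BARRED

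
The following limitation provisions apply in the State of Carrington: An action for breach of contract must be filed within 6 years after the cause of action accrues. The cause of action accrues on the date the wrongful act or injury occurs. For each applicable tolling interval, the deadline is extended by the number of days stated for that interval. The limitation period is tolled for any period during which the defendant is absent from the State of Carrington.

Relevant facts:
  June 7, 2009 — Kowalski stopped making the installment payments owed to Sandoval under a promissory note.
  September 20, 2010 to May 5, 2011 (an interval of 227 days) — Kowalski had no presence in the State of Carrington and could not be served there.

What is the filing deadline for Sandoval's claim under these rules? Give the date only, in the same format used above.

January 20, 2016

The limitation period began to run on June 7, 2009.
Adding the 6 years base period to June 7, 2009 gives a deadline of June 7, 2015, before any tolling.
Because the defendant's absence from the jurisdiction ran from September 20, 2010 to May 5, 2011, the deadline is extended by 227 days to January 20, 2016.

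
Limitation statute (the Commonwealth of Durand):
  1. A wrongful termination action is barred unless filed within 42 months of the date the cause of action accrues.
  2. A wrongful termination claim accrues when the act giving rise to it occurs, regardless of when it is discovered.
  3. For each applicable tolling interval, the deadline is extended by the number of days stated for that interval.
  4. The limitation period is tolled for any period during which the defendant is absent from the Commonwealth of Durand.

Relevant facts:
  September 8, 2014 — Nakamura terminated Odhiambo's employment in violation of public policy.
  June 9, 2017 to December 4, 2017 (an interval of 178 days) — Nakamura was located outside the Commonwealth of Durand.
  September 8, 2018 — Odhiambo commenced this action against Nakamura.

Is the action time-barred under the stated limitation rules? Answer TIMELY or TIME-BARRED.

The limitation period began to run on September 8, 2014.
42 months from September 8, 2014 is March 8, 2018.
Because the defendant's absence from the jurisdiction ran from June 9, 2017 to December 4, 2017, the deadline is extended by 178 days to September 2, 2018.
The September 8, 2018 filing falls after the September 2, 2018 deadline; the claim is time-barred.

TIME-BARRED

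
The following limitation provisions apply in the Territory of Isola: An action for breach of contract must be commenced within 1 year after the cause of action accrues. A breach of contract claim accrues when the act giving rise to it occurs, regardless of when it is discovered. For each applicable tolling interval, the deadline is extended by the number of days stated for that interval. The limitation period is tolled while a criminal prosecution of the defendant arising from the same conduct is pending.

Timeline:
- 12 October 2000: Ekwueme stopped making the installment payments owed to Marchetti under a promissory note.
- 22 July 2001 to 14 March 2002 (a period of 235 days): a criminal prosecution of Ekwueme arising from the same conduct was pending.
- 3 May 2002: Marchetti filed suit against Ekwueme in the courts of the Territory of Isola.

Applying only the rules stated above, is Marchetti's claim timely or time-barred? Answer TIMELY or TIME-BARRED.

TIMELY

The limitation period began to run on 12 October 2000.
1 year from 12 October 2000 is 12 October 2001.
The period was tolled for 235 days by the pending criminal prosecution (22 July 2001 to 14 March 2002), pushing the deadline to 4 June 2002.
Filing on 3 May 2002 beat the 4 June 2002 deadline — the action is timely.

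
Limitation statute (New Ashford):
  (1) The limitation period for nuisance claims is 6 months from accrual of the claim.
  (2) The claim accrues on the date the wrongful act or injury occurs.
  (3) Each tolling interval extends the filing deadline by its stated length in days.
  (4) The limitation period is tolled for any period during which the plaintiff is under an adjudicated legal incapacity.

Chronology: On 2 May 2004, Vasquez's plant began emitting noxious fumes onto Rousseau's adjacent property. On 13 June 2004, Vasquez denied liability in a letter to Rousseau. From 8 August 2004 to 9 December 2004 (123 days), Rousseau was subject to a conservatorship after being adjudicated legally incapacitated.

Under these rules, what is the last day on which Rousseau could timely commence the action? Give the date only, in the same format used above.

5 March 2005

The limitation period began to run on 2 May 2004.
Adding the 6 months base period to 2 May 2004 gives a deadline of 2 November 2004, before any tolling.
The period was tolled for 123 days by the plaintiff's legal incapacity (8 August 2004 to 9 December 2004), pushing the deadline to 5 March 2005.
Nothing else in the chronology tolls or restarts the period.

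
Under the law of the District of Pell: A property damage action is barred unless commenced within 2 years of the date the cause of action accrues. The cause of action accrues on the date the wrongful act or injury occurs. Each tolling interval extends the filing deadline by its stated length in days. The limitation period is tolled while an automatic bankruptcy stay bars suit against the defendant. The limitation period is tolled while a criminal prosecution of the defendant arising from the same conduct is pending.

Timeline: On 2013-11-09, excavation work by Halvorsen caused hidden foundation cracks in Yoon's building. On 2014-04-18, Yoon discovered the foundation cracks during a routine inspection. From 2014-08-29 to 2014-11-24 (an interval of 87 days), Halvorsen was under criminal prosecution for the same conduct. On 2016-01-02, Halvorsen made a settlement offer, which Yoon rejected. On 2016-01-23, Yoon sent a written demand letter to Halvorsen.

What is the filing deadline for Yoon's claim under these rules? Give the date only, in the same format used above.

2016-02-04

Because the rule ties accrual to occurrence, the claim accrued on 2013-11-09, not on the 2014-04-18 discovery date.
2 years from 2013-11-09 is 2015-11-09.
The pending criminal prosecution from 2014-08-29 to 2014-11-24 tolled the period for 87 days, extending the deadline to 2016-02-04.
None of the other events listed affects the running of the period under the stated rules.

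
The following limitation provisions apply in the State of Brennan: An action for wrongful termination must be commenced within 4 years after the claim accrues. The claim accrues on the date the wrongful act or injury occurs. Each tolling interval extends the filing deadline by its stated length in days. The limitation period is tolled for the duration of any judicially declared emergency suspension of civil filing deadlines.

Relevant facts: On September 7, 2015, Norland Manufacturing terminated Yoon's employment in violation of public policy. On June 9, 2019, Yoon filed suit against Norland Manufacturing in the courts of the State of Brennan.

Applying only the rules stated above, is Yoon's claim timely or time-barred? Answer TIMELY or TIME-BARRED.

TIMELY

The claim accrued on September 7, 2015, the date of the act.
4 years from September 7, 2015 is September 7, 2019.
Yoon filed on June 9, 2019, before the September 7, 2019 deadline, so the action is timely.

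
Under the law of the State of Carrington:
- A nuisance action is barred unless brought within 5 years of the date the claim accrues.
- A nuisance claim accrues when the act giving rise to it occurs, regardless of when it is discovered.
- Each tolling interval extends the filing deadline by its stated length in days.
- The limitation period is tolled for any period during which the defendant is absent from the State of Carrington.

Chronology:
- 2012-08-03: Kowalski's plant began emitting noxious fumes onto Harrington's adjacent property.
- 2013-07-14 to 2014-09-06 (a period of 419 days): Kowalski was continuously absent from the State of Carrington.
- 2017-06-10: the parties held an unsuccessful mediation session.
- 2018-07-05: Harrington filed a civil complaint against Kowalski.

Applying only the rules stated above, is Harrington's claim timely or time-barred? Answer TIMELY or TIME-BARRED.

The limitation period began to run on 2012-08-03.
The untolled deadline — 5 years after 2012-08-03 — is 2017-08-03.
The period was tolled for 419 days by the defendant's absence from the jurisdiction (2013-07-14 to 2014-09-06), pushing the deadline to 2018-09-26.
None of the other events listed affects the running of the period under the stated rules.
The 2018-07-05 filing precedes the 2018-09-26 deadline; the claim is timely.

TIMELY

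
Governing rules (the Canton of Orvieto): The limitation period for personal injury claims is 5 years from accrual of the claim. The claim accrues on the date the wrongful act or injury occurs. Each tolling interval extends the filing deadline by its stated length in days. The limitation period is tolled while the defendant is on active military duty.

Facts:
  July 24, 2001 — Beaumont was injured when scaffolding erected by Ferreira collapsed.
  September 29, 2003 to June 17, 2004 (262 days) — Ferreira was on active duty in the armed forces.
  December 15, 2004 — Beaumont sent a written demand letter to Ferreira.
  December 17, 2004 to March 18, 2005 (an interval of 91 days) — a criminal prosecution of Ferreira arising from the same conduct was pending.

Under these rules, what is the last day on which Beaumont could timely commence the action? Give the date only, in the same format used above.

April 12, 2007

The claim accrued on July 24, 2001, when the wrongful act occurred.
The untolled deadline — 5 years after July 24, 2001 — is July 24, 2006.
The defendant's active military service from September 29, 2003 to June 17, 2004 tolled the period for 262 days, extending the deadline to April 12, 2007.
Although a criminal prosecution ran from December 17, 2004 to March 18, 2005, the stated rules do not make that a tolling event, so it is disregarded.
None of the other events listed affects the running of the period under the stated rules.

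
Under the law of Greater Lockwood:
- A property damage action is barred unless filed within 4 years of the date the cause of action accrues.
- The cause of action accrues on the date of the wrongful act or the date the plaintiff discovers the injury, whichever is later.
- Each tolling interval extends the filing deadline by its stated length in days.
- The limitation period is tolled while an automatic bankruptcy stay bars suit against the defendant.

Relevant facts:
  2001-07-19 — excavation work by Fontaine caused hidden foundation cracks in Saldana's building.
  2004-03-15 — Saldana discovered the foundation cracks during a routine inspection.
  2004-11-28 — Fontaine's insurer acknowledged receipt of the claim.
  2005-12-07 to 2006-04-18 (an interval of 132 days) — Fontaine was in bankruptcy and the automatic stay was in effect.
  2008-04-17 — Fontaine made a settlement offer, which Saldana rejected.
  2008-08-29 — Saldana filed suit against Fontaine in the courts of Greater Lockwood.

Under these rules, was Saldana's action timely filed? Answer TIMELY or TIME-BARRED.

Because discovery on 2004-03-15 post-dates the 2001-07-19 act, accrual under the later-of rule falls on 2004-03-15.
4 years from 2004-03-15 is 2008-03-15.
The period was tolled for 132 days by the automatic bankruptcy stay (2005-12-07 to 2006-04-18), pushing the deadline to 2008-07-25.
None of the other events listed affects the running of the period under the stated rules.
Filing on 2008-08-29 missed the 2008-07-25 deadline — the action is time-barred.

TIME-BARRED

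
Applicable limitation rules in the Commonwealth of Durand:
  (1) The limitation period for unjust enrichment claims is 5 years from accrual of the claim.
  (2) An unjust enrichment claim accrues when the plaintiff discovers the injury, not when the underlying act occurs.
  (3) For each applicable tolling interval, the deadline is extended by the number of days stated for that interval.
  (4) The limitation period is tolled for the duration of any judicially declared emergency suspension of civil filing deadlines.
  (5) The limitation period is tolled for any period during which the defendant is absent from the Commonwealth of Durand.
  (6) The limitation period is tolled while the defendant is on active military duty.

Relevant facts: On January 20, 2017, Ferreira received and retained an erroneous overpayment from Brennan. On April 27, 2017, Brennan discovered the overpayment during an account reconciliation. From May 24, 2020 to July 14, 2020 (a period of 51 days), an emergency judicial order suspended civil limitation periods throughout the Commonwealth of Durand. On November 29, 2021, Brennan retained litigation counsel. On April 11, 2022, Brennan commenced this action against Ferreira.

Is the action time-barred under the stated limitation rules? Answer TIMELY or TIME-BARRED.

Under the discovery rule, the claim accrued on April 27, 2017, when Brennan discovered the injury — not on the January 20, 2017 date of the underlying act.
5 years from April 27, 2017 is April 27, 2022.
The emergency suspension of filing deadlines from May 24, 2020 to July 14, 2020 tolled the period for 51 days, extending the deadline to June 17, 2022.
The other events in the timeline have no effect on the limitation period under the stated rules.
The April 11, 2022 filing precedes the June 17, 2022 deadline; the claim is timely.

TIMELY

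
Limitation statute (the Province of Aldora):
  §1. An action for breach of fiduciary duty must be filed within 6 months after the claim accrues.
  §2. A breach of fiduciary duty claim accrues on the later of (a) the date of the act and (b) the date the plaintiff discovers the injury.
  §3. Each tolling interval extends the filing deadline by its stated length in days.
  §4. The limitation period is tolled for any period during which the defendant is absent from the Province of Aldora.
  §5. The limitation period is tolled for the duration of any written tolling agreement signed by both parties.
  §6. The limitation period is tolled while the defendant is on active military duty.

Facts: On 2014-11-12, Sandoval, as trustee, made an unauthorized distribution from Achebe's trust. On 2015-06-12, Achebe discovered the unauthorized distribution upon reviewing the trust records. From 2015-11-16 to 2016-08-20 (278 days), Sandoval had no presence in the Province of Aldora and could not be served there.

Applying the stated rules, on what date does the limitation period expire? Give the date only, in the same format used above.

Because discovery on 2015-06-12 post-dates the 2014-11-12 act, accrual under the later-of rule falls on 2015-06-12.
6 months from 2015-06-12 is 2015-12-12.
The defendant's absence from the jurisdiction from 2015-11-16 to 2016-08-20 tolled the period for 278 days, extending the deadline to 2016-09-15.

2016-09-15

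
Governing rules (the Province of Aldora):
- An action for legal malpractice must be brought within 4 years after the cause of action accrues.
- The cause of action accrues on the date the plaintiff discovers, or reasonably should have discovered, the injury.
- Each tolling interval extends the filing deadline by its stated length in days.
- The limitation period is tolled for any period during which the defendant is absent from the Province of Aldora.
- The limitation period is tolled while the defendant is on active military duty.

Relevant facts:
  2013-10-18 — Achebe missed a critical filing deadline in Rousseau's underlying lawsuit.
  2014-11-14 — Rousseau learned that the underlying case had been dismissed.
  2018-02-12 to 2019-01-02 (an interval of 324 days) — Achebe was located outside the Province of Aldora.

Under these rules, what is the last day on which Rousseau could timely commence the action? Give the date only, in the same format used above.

Under the discovery rule, the claim accrued on 2014-11-14, when Rousseau discovered the injury — not on the 2013-10-18 date of the underlying act.
4 years from 2014-11-14 is 2018-11-14.
Because the defendant's absence from the jurisdiction ran from 2018-02-12 to 2019-01-02, the deadline is extended by 324 days to 2019-10-04.

2019-10-04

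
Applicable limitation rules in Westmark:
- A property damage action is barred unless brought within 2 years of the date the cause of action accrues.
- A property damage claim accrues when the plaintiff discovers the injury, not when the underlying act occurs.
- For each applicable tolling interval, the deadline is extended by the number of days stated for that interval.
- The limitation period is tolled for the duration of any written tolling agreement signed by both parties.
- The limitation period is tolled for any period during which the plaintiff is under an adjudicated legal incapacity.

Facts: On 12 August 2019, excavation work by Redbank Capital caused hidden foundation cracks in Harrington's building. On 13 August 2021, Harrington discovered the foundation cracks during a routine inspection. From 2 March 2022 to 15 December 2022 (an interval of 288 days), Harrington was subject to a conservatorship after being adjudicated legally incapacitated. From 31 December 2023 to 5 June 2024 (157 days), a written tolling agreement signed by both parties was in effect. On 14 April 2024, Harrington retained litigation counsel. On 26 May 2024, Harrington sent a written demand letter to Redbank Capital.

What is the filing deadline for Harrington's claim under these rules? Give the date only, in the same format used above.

31 October 2024

Under the discovery rule, the claim accrued on 13 August 2021, when Harrington discovered the injury — not on the 12 August 2019 date of the underlying act.
The untolled deadline — 2 years after 13 August 2021 — is 13 August 2023.
The plaintiff's legal incapacity from 2 March 2022 to 15 December 2022 tolled the period for 288 days, extending the deadline to 27 May 2024.
The period was tolled for 157 days by the written tolling agreement (31 December 2023 to 5 June 2024), pushing the deadline to 31 October 2024.
The other events in the timeline have no effect on the limitation period under the stated rules.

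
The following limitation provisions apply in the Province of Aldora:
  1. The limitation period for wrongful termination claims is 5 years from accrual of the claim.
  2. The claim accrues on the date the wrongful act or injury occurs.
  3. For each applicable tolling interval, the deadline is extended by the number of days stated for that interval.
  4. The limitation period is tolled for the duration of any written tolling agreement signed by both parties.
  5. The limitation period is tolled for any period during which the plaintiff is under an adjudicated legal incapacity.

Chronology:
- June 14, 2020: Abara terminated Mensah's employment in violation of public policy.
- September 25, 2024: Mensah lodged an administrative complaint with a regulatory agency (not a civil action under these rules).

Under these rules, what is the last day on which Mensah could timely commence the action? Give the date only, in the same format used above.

June 14, 2025

The claim accrued on June 14, 2020, the date of the act.
The untolled deadline — 5 years after June 14, 2020 — is June 14, 2025.
Nothing else in the chronology tolls or restarts the period.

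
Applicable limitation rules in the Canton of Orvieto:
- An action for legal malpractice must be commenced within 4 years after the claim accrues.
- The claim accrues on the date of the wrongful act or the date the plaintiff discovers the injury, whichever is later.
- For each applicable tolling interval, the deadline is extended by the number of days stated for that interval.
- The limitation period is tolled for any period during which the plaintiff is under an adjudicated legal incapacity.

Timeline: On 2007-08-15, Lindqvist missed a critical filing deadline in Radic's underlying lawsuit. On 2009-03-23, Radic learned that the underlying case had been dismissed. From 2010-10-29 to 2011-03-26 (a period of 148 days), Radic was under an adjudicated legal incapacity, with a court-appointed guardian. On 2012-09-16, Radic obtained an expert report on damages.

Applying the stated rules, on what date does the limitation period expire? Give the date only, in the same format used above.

2013-08-18

Taking the later of the act (2007-08-15) and discovery (2009-03-23), the claim accrued on 2009-03-23.
4 years from 2009-03-23 is 2013-03-23.
The period was tolled for 148 days by the plaintiff's legal incapacity (2010-10-29 to 2011-03-26), pushing the deadline to 2013-08-18.
None of the other events listed affects the running of the period under the stated rules.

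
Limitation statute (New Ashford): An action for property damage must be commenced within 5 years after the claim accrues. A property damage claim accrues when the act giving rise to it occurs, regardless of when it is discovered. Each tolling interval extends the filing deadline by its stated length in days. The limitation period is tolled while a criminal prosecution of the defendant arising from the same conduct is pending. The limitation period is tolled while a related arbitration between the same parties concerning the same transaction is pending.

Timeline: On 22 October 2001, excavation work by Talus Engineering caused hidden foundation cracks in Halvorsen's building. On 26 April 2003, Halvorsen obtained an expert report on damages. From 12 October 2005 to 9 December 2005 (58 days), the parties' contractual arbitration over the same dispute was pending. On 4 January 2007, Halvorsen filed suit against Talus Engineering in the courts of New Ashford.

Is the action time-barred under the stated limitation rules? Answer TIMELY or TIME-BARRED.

TIME-BARRED

The claim accrued on 22 October 2001, when the wrongful act occurred.
Adding the 5 years base period to 22 October 2001 gives a deadline of 22 October 2006, before any tolling.
The pending related arbitration from 12 October 2005 to 9 December 2005 tolled the period for 58 days, extending the deadline to 19 December 2006.
Nothing else in the chronology tolls or restarts the period.
Halvorsen filed on 4 January 2007, after the 19 December 2006 deadline, so the action is time-barred.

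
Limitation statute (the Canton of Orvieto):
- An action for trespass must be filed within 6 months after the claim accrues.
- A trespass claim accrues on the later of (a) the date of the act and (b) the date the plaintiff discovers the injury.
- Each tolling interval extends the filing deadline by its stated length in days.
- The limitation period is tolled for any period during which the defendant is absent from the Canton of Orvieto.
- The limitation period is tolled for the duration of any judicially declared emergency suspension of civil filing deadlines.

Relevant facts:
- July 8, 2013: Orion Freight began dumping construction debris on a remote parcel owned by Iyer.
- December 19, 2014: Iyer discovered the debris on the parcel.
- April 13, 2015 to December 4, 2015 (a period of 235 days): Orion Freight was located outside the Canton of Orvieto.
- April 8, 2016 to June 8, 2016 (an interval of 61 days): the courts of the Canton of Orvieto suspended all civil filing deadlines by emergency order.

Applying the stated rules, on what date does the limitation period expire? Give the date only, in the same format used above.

February 9, 2016

The claim accrued on December 19, 2014 — the later of the July 8, 2013 act and the December 19, 2014 discovery.
Adding the 6 months base period to December 19, 2014 gives a deadline of June 19, 2015, before any tolling.
The defendant's absence from the jurisdiction from April 13, 2015 to December 4, 2015 tolled the period for 235 days, extending the deadline to February 9, 2016.
The emergency suspension of filing deadlines starting April 8, 2016 came too late — the period had run on February 9, 2016 — and so does not extend the deadline.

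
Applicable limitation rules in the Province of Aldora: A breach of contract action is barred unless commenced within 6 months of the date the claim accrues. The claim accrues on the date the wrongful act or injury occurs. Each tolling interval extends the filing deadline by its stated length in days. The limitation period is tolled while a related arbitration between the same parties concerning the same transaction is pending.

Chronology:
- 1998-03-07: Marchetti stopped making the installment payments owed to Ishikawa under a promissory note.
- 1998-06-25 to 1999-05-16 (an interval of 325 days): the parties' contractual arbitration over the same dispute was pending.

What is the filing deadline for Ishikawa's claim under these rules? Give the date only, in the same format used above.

1999-07-29

The claim accrued on 1998-03-07, the date of the act.
The untolled deadline — 6 months after 1998-03-07 — is 1998-09-07.
The pending related arbitration from 1998-06-25 to 1999-05-16 tolled the period for 325 days, extending the deadline to 1999-07-29.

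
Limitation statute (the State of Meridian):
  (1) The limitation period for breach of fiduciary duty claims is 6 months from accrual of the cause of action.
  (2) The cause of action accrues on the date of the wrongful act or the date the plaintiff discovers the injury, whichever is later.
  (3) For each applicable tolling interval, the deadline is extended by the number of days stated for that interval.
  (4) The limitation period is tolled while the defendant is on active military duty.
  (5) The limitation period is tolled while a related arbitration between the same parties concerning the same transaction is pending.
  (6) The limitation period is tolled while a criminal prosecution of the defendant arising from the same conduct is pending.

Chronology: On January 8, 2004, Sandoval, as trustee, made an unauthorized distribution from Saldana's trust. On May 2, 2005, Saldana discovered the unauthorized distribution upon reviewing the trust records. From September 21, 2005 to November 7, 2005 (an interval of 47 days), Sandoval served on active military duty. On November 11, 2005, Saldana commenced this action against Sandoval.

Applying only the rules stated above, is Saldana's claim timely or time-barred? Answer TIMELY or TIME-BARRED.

Taking the later of the act (January 8, 2004) and discovery (May 2, 2005), the claim accrued on May 2, 2005.
6 months from May 2, 2005 is November 2, 2005.
Because the defendant's active military service ran from September 21, 2005 to November 7, 2005, the deadline is extended by 47 days to December 19, 2005.
The November 11, 2005 filing precedes the December 19, 2005 deadline; the claim is timely.

TIMELY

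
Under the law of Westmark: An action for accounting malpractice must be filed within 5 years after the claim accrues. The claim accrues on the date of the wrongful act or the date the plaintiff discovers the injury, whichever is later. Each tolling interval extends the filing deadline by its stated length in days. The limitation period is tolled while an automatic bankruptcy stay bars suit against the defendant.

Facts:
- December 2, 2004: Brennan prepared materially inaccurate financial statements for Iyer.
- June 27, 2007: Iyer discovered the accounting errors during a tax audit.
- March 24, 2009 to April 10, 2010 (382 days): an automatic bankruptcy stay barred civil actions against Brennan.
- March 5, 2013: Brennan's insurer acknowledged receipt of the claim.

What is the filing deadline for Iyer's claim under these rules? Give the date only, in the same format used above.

Because discovery on June 27, 2007 post-dates the December 2, 2004 act, accrual under the later-of rule falls on June 27, 2007.
5 years from June 27, 2007 is June 27, 2012.
The automatic bankruptcy stay from March 24, 2009 to April 10, 2010 tolled the period for 382 days, extending the deadline to July 14, 2013.
The other events in the timeline have no effect on the limitation period under the stated rules.

July 14, 2013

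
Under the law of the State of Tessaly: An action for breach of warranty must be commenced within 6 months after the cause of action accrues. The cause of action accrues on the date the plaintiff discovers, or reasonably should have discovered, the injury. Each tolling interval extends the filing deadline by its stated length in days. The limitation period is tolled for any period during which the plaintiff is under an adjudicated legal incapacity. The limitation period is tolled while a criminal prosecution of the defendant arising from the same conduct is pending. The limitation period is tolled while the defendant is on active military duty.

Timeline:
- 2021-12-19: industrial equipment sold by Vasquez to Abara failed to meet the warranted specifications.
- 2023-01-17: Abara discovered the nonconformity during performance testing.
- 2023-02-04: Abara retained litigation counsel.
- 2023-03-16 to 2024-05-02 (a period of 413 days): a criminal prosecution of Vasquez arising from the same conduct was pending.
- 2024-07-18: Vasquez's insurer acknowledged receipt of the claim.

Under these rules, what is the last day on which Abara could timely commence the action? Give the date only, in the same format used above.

Accrual is tied to discovery, so the period began on 2023-01-17 rather than on 2021-12-19 when the act occurred.
6 months from 2023-01-17 is 2023-07-17.
The period was tolled for 413 days by the pending criminal prosecution (2023-03-16 to 2024-05-02), pushing the deadline to 2024-09-02.
None of the other events listed affects the running of the period under the stated rules.

2024-09-02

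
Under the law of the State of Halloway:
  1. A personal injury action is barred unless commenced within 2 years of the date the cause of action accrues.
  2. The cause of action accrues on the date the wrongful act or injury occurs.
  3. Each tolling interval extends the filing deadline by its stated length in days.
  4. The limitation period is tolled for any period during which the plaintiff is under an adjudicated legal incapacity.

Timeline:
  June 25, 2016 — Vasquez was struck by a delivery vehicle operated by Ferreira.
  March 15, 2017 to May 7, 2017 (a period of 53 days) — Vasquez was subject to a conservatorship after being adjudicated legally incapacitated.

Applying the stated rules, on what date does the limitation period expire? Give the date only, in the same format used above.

The cause of action accrued on June 25, 2016, the date of the act.
2 years from June 25, 2016 is June 25, 2018.
Because the plaintiff's legal incapacity ran from March 15, 2017 to May 7, 2017, the deadline is extended by 53 days to August 17, 2018.

August 17, 2018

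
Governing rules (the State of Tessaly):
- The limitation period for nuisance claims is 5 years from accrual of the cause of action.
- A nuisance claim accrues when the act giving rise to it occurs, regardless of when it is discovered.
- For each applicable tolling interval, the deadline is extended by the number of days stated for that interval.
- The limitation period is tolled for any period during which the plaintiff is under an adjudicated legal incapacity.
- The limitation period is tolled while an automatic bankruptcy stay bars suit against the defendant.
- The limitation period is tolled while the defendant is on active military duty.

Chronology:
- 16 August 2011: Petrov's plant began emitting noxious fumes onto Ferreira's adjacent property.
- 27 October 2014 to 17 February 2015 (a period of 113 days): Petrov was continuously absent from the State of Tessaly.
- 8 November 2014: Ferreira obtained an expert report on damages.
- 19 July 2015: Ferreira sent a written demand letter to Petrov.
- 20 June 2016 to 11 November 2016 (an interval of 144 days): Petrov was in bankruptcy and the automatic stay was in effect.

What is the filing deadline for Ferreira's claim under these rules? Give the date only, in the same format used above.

7 January 2017

The cause of action accrued on 16 August 2011, the date of the act.
The untolled deadline — 5 years after 16 August 2011 — is 16 August 2016.
Because the automatic bankruptcy stay ran from 20 June 2016 to 11 November 2016, the deadline is extended by 144 days to 7 January 2017.
The defendant's absence from the jurisdiction from 27 October 2014 to 17 February 2015 does not toll the period, because no stated rule makes the defendant's absence a tolling event.
The other events in the timeline have no effect on the limitation period under the stated rules.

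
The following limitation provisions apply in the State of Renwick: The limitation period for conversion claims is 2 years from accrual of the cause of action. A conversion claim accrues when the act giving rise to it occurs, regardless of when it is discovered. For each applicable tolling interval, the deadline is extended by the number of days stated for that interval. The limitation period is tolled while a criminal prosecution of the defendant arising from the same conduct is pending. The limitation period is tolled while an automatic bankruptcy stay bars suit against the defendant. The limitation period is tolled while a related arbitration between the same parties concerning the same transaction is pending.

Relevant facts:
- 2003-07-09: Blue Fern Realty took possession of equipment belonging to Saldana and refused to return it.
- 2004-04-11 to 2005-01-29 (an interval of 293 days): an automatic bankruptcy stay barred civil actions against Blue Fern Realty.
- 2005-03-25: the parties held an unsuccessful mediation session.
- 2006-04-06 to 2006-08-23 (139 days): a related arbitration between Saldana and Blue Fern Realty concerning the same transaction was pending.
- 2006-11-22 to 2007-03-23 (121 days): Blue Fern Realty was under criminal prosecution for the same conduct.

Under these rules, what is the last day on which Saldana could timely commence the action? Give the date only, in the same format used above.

The cause of action accrued on 2003-07-09, the date of the act.
2 years from 2003-07-09 is 2005-07-09.
The automatic bankruptcy stay from 2004-04-11 to 2005-01-29 tolled the period for 293 days, extending the deadline to 2006-04-28.
Because the pending related arbitration ran from 2006-04-06 to 2006-08-23, the deadline is extended by 139 days to 2006-09-14.
The pending criminal prosecution starting 2006-11-22 came too late — the period had run on 2006-09-14 — and so does not extend the deadline.
None of the other events listed affects the running of the period under the stated rules.

2006-09-14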